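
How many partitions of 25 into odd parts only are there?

Systematic enumeration (by largest part, then next-largest, …) yields 142.

142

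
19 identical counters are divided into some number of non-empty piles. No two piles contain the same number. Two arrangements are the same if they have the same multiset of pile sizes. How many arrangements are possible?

54

There are too many to list fully; the first 12 (by largest part) are:
19
18 + 1
17 + 2
16 + 3
16 + 2 + 1
15 + 4
15 + 3 + 1
14 + 5
14 + 4 + 1
14 + 3 + 2
13 + 6
13 + 5 + 1
…and 42 more, for 54 total.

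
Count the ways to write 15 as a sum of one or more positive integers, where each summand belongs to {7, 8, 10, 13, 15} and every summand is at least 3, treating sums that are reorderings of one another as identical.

2

They are:
15
7,8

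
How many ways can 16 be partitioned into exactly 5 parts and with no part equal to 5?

There are too many to list fully; the first 12 (by largest part) are:
1 + 1 + 1 + 1 + 12
1 + 1 + 1 + 2 + 11
1 + 1 + 1 + 3 + 10
1 + 1 + 2 + 2 + 10
1 + 1 + 1 + 4 + 9
1 + 1 + 2 + 3 + 9
1 + 2 + 2 + 2 + 9
1 + 1 + 2 + 4 + 8
1 + 1 + 3 + 3 + 8
1 + 2 + 2 + 3 + 8
2 + 2 + 2 + 2 + 8
1 + 1 + 1 + 6 + 7
…and 14 more, for 26 total.

26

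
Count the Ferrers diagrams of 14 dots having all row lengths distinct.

Enumerating:
14
13, 1
12, 2
11, 3
11, 2, 1
10, 4
10, 3, 1
9, 5
9, 4, 1
9, 3, 2
8, 6
8, 5, 1
8, 4, 2
8, 3, 2, 1
7, 6, 1
7, 5, 2
7, 4, 3
7, 4, 2, 1
6, 5, 3
6, 5, 2, 1
6, 4, 3, 1
5, 4, 3, 2

22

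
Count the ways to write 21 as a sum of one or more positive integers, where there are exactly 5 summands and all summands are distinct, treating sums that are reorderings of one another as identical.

10

Listing the qualifying partitions of 21:
11,4,3,2,1
10,5,3,2,1
9,6,3,2,1
9,5,4,2,1
8,7,3,2,1
8,6,4,2,1
8,5,4,3,1
7,6,5,2,1
7,6,4,3,1
7,5,4,3,2
That's 10 in total.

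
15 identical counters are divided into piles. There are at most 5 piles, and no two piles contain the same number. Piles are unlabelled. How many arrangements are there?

There are too many to list fully; the first 12 (by largest part) are:
15
14+1
13+2
12+3
12+2+1
11+4
11+3+1
10+5
10+4+1
10+3+2
9+6
9+5+1
…and 15 more, for 27 total.

27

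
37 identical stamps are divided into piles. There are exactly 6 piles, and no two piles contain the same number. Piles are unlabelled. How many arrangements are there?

136

Counting exhaustively, 136 partitions satisfy the conditions.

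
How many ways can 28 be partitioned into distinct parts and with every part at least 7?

12

Enumerating:
28
21 + 7
20 + 8
19 + 9
18 + 10
17 + 11
16 + 12
15 + 13
13 + 8 + 7
12 + 9 + 7
11 + 10 + 7
11 + 9 + 8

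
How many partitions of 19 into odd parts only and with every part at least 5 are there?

3

The partitions of 19 that satisfy the conditions:
19
9 + 5 + 5
7 + 7 + 5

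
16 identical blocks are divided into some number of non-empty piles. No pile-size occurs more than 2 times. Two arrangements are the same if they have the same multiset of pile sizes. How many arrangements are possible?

89

Systematic enumeration (by largest part, then next-largest, …) yields 89.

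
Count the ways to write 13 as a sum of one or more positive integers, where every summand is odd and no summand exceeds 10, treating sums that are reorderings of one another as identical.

They are:
9,3,1
9,1,1,1,1
7,5,1
7,3,3
7,3,1,1,1
7,1,1,1,1,1,1
5,5,3
5,5,1,1,1
5,3,3,1,1
5,3,1,1,1,1,1
5,1,1,1,1,1,1,1,1
3,3,3,3,1
3,3,3,1,1,1,1
3,3,1,1,1,1,1,1,1
3,1,1,1,1,1,1,1,1,1,1
1,1,1,1,1,1,1,1,1,1,1,1,1

16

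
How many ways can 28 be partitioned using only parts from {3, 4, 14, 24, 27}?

Listing the qualifying partitions of 28:
4+24
14+14
3+3+4+4+14
4+4+4+4+4+4+4
3+3+3+3+4+4+4+4
3+3+3+3+3+3+3+3+4
That's 6 in total.

6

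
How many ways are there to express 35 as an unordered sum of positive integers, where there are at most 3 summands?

Enumerating by decreasing first part gives 120 partitions in all.

120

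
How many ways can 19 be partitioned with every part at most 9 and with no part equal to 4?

236

Direct enumeration gives 236 partitions.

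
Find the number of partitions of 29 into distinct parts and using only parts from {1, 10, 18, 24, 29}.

2

The partitions of 29 that satisfy the conditions:
29
18+10+1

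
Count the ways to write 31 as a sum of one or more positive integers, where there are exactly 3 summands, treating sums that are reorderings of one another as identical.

There are 80 such partitions.

80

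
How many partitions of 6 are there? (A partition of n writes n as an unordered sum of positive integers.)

11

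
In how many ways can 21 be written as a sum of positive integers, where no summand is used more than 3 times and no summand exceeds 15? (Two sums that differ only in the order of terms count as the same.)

There are 378 such partitions.

378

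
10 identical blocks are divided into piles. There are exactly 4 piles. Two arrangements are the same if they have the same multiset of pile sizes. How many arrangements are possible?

9

They are:
1 + 1 + 1 + 7
1 + 1 + 2 + 6
1 + 1 + 3 + 5
1 + 2 + 2 + 5
1 + 1 + 4 + 4
1 + 2 + 3 + 4
2 + 2 + 2 + 4
1 + 3 + 3 + 3
2 + 2 + 3 + 3
Counting gives 9.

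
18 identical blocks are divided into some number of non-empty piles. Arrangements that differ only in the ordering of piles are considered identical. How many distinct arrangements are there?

There are 385 such partitions.

385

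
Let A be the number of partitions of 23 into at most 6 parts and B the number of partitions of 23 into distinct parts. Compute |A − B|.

Partitions of 23 into at most 6 parts: 454.
Partitions of 23 into distinct parts: 104.
|454 − 104| = 350.

350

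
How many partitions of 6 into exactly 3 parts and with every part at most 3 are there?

2

Enumerating:
3, 2, 1
2, 2, 2
Counting gives 2.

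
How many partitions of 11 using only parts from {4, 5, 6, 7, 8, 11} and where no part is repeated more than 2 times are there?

3

Enumerating:
11
4,7
5,6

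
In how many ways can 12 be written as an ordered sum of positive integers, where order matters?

2048

There are 11 gaps and each independently is a cut or not, giving 2^11 = 2048.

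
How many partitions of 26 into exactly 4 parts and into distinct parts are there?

64

A partial list (first 12 by largest part):
20 + 3 + 2 + 1
19 + 4 + 2 + 1
18 + 5 + 2 + 1
18 + 4 + 3 + 1
17 + 6 + 2 + 1
17 + 5 + 3 + 1
17 + 4 + 3 + 2
16 + 7 + 2 + 1
16 + 6 + 3 + 1
16 + 5 + 4 + 1
16 + 5 + 3 + 2
15 + 8 + 2 + 1
…and 52 more, for 64 total.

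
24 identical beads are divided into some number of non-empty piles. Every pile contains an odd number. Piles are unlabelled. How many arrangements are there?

Counting exhaustively, 122 partitions satisfy the conditions.

122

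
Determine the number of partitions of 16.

There are 231 such partitions.

231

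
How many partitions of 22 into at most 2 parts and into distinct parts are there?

11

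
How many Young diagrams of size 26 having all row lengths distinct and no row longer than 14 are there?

A full systematic count gives 110.

110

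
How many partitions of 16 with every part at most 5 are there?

101

There are 101 such partitions.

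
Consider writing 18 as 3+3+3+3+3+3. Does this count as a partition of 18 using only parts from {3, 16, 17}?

Yes

The parts sum to 18, and the condition 'each summand belongs to {3, 16, 17}' holds.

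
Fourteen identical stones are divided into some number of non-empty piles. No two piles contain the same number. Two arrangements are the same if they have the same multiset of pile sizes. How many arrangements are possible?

22

They are:
14
13,1
12,2
11,3
11,2,1
10,4
10,3,1
9,5
9,4,1
9,3,2
8,6
8,5,1
8,4,2
8,3,2,1
7,6,1
7,5,2
7,4,3
7,4,2,1
6,5,3
6,5,2,1
6,4,3,1
5,4,3,2
That's 22 in total.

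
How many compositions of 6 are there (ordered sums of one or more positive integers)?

32

Each of the 5 gaps between 6 units is either a break or not: 2^5 = 32.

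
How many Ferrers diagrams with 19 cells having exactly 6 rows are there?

Systematic enumeration (by largest part, then next-largest, …) yields 71.

71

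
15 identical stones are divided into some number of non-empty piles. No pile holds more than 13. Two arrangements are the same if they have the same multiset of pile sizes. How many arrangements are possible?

174

Counting exhaustively, 174 partitions satisfy the conditions.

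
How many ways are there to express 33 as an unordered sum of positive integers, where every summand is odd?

A full systematic count gives 448.

448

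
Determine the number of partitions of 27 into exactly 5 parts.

255

Direct enumeration gives 255 partitions.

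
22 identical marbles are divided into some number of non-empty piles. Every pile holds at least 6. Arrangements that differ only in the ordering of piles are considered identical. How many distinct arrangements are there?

The partitions of 22 that satisfy the conditions:
22
16+6
15+7
14+8
13+9
12+10
11+11
10+6+6
9+7+6
8+8+6
8+7+7
Counting gives 11.

11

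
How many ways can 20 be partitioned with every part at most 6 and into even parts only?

14

They are:
6+6+6+2
6+6+4+4
6+6+4+2+2
6+6+2+2+2+2
6+4+4+4+2
6+4+4+2+2+2
6+4+2+2+2+2+2
6+2+2+2+2+2+2+2
4+4+4+4+4
4+4+4+4+2+2
4+4+4+2+2+2+2
4+4+2+2+2+2+2+2
4+2+2+2+2+2+2+2+2
2+2+2+2+2+2+2+2+2+2
Counting gives 14.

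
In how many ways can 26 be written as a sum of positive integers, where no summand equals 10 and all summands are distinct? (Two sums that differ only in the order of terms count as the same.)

137

There are 137 such partitions.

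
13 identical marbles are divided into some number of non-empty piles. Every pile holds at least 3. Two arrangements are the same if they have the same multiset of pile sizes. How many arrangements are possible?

They are:
13
10 + 3
9 + 4
8 + 5
7 + 6
7 + 3 + 3
6 + 4 + 3
5 + 5 + 3
5 + 4 + 4
4 + 3 + 3 + 3

10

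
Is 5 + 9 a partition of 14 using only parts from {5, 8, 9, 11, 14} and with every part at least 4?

Yes

The parts sum to 14, and the condition 'each summand belongs to {5, 8, 9, 11, 14}' holds; the condition 'every summand is at least 4' holds.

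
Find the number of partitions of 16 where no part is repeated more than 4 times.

Counting exhaustively, 164 partitions satisfy the conditions.

164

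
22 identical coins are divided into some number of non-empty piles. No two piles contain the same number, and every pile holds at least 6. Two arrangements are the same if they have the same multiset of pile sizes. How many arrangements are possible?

7

Listing the qualifying partitions of 22:
22
16, 6
15, 7
14, 8
13, 9
12, 10
9, 7, 6
That's 7 in total.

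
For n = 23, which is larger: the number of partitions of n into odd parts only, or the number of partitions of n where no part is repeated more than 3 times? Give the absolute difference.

Partitions of 23 into odd parts only: 104.
Partitions of 23 where no part is repeated more than 3 times: 592.
|104 − 592| = 488.

488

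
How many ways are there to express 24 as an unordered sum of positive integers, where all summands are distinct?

122

Systematic enumeration (by largest part, then next-largest, …) yields 122.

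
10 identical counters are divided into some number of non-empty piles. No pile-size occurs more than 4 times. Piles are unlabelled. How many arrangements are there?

34

There are too many to list fully; the first 12 (by largest part) are:
10
9,1
8,2
8,1,1
7,3
7,2,1
7,1,1,1
6,4
6,3,1
6,2,2
6,2,1,1
6,1,1,1,1
…and 22 more, for 34 total.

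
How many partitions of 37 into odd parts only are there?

Counting exhaustively, 760 partitions satisfy the conditions.

760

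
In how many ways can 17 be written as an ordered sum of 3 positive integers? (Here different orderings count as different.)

120

By stars and bars with positive parts, the count is C(16,2) = 120.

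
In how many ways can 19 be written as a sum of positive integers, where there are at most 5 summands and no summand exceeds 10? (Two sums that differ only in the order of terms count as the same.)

111

Direct enumeration gives 111 partitions.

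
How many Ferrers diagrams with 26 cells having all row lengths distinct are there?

165

A full systematic count gives 165.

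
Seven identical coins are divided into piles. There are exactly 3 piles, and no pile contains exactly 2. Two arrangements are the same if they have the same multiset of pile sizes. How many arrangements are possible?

2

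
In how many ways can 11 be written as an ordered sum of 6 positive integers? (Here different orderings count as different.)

252

Equivalently, choose which 5 of the 10 gaps become plus signs: C(10,5) = 252.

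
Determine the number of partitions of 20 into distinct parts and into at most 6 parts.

64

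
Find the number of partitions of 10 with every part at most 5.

There are too many to list fully; the first 12 (by largest part) are:
5,5
5,4,1
5,3,2
5,3,1,1
5,2,2,1
5,2,1,1,1
5,1,1,1,1,1
4,4,2
4,4,1,1
4,3,3
4,3,2,1
4,3,1,1,1
…and 18 more, for 30 total.

30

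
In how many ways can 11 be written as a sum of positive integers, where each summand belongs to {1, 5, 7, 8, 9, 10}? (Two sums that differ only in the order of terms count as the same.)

7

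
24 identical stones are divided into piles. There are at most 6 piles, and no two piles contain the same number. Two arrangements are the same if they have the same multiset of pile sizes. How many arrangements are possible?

122

Enumerating by decreasing first part gives 122 partitions in all.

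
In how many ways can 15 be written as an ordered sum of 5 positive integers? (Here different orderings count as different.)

Place 4 bars in the 14 internal gaps of a row of 15 dots: C(14,4) = 1001.

1001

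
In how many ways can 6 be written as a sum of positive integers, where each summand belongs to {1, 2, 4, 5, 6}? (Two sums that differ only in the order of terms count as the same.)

Enumerating:
6
5 + 1
4 + 2
4 + 1 + 1
2 + 2 + 2
2 + 2 + 1 + 1
2 + 1 + 1 + 1 + 1
1 + 1 + 1 + 1 + 1 + 1

8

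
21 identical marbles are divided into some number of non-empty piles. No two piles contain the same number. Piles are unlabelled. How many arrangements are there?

76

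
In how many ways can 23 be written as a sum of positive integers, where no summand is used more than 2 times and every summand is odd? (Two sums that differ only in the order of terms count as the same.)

26

There are too many to list fully; the first 12 (by largest part) are:
23
1+1+21
1+3+19
1+5+17
3+3+17
1+7+15
3+5+15
1+1+3+3+15
1+9+13
3+7+13
5+5+13
1+1+3+5+13
…and 14 more, for 26 total.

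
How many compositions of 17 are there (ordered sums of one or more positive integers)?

The number of compositions of n is 2^(n−1); here 2^16 = 65536.

65536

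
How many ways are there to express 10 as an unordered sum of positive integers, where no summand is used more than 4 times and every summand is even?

6

They are:
10
8,2
6,4
6,2,2
4,4,2
4,2,2,2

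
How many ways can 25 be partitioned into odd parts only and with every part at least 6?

3

The partitions of 25 that satisfy the conditions:
25
11+7+7
9+9+7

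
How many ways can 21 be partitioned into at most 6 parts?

Direct enumeration gives 331 partitions.

331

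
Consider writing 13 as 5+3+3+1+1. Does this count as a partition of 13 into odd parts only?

Yes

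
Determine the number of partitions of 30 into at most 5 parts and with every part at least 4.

127

There are 127 such partitions.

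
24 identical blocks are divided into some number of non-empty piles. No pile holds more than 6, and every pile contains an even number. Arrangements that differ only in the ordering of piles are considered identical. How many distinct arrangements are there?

19

The partitions of 24 that satisfy the conditions:
6+6+6+6
6+6+6+4+2
6+6+6+2+2+2
6+6+4+4+4
6+6+4+4+2+2
6+6+4+2+2+2+2
6+6+2+2+2+2+2+2
6+4+4+4+4+2
6+4+4+4+2+2+2
6+4+4+2+2+2+2+2
6+4+2+2+2+2+2+2+2
6+2+2+2+2+2+2+2+2+2
4+4+4+4+4+4
4+4+4+4+4+2+2
4+4+4+4+2+2+2+2
4+4+4+2+2+2+2+2+2
4+4+2+2+2+2+2+2+2+2
4+2+2+2+2+2+2+2+2+2+2
2+2+2+2+2+2+2+2+2+2+2+2
That's 19 in total.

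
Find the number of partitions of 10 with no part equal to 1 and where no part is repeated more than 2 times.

Listing the qualifying partitions of 10:
10
8+2
7+3
6+4
6+2+2
5+5
5+3+2
4+4+2
4+3+3
3+3+2+2
Counting gives 10.

10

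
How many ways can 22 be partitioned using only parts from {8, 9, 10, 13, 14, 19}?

2

Listing the qualifying partitions of 22:
14 + 8
13 + 9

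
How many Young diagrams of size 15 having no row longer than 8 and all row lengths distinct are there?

Listing the qualifying partitions of 15:
8, 7
8, 6, 1
8, 5, 2
8, 4, 3
8, 4, 2, 1
7, 6, 2
7, 5, 3
7, 5, 2, 1
7, 4, 3, 1
6, 5, 4
6, 5, 3, 1
6, 4, 3, 2
5, 4, 3, 2, 1

13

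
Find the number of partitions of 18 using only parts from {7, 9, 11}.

2

Enumerating:
11,7
9,9
That's 2 in total.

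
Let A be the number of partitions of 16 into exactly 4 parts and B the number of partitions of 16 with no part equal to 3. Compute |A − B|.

96

Partitions of 16 into exactly 4 parts: 34.
Partitions of 16 with no part equal to 3: 130.
|34 − 130| = 96.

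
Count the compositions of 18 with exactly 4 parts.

A composition of 18 into 4 positive parts is chosen by placing 3 dividers among the 17 gaps between 18 units: C(17,3) = 680.

680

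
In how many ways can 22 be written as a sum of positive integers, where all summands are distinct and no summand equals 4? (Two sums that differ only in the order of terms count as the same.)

58

A partial list (first 12 by largest part):
22
21+1
20+2
19+3
19+2+1
18+3+1
17+5
17+3+2
16+6
16+5+1
16+3+2+1
15+7
…and 46 more, for 58 total.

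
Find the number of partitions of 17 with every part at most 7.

Enumerating by decreasing first part gives 201 partitions in all.

201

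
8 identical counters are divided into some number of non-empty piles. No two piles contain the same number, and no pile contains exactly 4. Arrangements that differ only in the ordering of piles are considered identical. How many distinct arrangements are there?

5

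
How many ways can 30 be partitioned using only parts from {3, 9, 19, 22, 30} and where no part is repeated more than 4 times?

3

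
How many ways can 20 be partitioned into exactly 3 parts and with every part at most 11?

17

Listing the qualifying partitions of 20:
11, 8, 1
11, 7, 2
11, 6, 3
11, 5, 4
10, 9, 1
10, 8, 2
10, 7, 3
10, 6, 4
10, 5, 5
9, 9, 2
9, 8, 3
9, 7, 4
9, 6, 5
8, 8, 4
8, 7, 5
8, 6, 6
7, 7, 6
That's 17 in total.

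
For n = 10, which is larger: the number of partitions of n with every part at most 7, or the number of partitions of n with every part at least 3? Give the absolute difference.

33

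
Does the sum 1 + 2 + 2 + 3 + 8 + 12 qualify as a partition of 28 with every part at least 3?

The parts sum to 28, and the condition 'every summand is at least 3' is violated.

No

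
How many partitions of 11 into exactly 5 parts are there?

10

Listing the qualifying partitions of 11:
7+1+1+1+1
6+2+1+1+1
5+3+1+1+1
5+2+2+1+1
4+4+1+1+1
4+3+2+1+1
4+2+2+2+1
3+3+3+1+1
3+3+2+2+1
3+2+2+2+2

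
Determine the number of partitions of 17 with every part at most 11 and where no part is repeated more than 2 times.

93

There are 93 such partitions.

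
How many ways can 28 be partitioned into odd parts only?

222

Counting exhaustively, 222 partitions satisfy the conditions.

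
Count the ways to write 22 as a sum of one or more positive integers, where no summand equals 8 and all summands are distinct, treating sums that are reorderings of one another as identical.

Counting exhaustively, 71 partitions satisfy the conditions.

71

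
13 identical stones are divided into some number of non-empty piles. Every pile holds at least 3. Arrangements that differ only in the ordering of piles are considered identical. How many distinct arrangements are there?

The partitions of 13 that satisfy the conditions:
13
10, 3
9, 4
8, 5
7, 6
7, 3, 3
6, 4, 3
5, 5, 3
5, 4, 4
4, 3, 3, 3
That's 10 in total.

10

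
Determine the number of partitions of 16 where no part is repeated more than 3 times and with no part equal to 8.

Enumerating by decreasing first part gives 116 partitions in all.

116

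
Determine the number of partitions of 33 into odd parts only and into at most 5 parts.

Enumerating by decreasing first part gives 98 partitions in all.

98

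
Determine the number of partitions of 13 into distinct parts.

18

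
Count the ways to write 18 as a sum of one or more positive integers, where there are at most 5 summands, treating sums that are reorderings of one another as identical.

Direct enumeration gives 141 partitions.

141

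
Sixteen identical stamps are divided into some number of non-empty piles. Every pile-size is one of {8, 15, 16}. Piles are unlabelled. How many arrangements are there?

They are:
16
8+8

2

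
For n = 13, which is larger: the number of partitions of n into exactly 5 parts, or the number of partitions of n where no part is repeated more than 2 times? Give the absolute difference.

26

Partitions of 13 into exactly 5 parts: 18.
Partitions of 13 where no part is repeated more than 2 times: 44.
|18 − 44| = 26.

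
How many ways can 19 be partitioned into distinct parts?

54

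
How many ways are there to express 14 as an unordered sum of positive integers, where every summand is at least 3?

13

They are:
14
11 + 3
10 + 4
9 + 5
8 + 6
8 + 3 + 3
7 + 7
7 + 4 + 3
6 + 5 + 3
6 + 4 + 4
5 + 5 + 4
5 + 3 + 3 + 3
4 + 4 + 3 + 3
Counting gives 13.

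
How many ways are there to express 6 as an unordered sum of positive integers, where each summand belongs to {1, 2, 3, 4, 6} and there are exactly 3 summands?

3

They are:
4, 1, 1
3, 2, 1
2, 2, 2
That's 3 in total.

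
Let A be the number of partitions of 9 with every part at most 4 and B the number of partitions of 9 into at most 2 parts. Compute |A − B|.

Partitions of 9 with every part at most 4: 18.
Partitions of 9 into at most 2 parts: 5.
|18 − 5| = 13.

13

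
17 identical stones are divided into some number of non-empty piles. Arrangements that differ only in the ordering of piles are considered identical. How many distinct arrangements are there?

297

Counting exhaustively, 297 partitions satisfy the conditions.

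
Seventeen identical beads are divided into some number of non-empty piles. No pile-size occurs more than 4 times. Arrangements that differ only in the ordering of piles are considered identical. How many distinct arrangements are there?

205

There are 205 such partitions.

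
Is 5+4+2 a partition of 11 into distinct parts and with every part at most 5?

Yes

The parts sum to 11, and the condition 'all summands are distinct' holds; the condition 'no summand exceeds 5' holds.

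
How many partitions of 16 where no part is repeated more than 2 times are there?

Enumerating by decreasing first part gives 89 partitions in all.

89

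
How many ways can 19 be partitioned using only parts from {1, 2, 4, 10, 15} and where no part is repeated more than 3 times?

9

Enumerating:
15+4
15+2+2
15+2+1+1
10+4+4+1
10+4+2+2+1
10+4+2+1+1+1
10+2+2+2+1+1+1
4+4+4+2+2+2+1
4+4+4+2+2+1+1+1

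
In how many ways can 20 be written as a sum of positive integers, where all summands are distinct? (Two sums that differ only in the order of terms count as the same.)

A partial list (first 12 by largest part):
20
19,1
18,2
17,3
17,2,1
16,4
16,3,1
15,5
15,4,1
15,3,2
14,6
14,5,1
…and 52 more, for 64 total.

64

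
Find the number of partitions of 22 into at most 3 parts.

A partial list (first 12 by largest part):
22
21+1
20+2
20+1+1
19+3
19+2+1
18+4
18+3+1
18+2+2
17+5
17+4+1
17+3+2
…and 40 more, for 52 total.

52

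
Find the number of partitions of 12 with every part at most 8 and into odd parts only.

Enumerating:
7 + 5
7 + 3 + 1 + 1
7 + 1 + 1 + 1 + 1 + 1
5 + 5 + 1 + 1
5 + 3 + 3 + 1
5 + 3 + 1 + 1 + 1 + 1
5 + 1 + 1 + 1 + 1 + 1 + 1 + 1
3 + 3 + 3 + 3
3 + 3 + 3 + 1 + 1 + 1
3 + 3 + 1 + 1 + 1 + 1 + 1 + 1
3 + 1 + 1 + 1 + 1 + 1 + 1 + 1 + 1 + 1
1 + 1 + 1 + 1 + 1 + 1 + 1 + 1 + 1 + 1 + 1 + 1

12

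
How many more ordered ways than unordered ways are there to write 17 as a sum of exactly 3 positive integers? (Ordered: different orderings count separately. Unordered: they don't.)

96

Ordered (compositions into 3 parts): C(16,2) = 120.
Partitions of 17 into exactly 3 parts: 24.
Difference: 120 − 24 = 96.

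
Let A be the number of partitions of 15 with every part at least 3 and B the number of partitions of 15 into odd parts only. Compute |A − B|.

10

Partitions of 15 with every part at least 3: 17.
Partitions of 15 into odd parts only: 27.
|17 − 27| = 10.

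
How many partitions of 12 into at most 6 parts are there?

58

There are too many to list fully; the first 12 (by largest part) are:
12
11,1
10,2
10,1,1
9,3
9,2,1
9,1,1,1
8,4
8,3,1
8,2,2
8,2,1,1
8,1,1,1,1
…and 46 more, for 58 total.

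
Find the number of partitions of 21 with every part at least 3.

There are too many to list fully; the first 12 (by largest part) are:
21
18+3
17+4
16+5
15+6
15+3+3
14+7
14+4+3
13+8
13+5+3
13+4+4
12+9
…and 48 more, for 60 total.

60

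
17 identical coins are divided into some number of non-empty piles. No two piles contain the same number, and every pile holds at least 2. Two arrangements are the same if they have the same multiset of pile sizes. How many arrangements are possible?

They are:
17
2 + 15
3 + 14
4 + 13
5 + 12
2 + 3 + 12
6 + 11
2 + 4 + 11
7 + 10
2 + 5 + 10
3 + 4 + 10
8 + 9
2 + 6 + 9
3 + 5 + 9
2 + 7 + 8
3 + 6 + 8
4 + 5 + 8
2 + 3 + 4 + 8
4 + 6 + 7
2 + 3 + 5 + 7
2 + 4 + 5 + 6
That's 21 in total.

21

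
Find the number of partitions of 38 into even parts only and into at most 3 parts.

A partial list (first 12 by largest part):
38
36 + 2
34 + 4
34 + 2 + 2
32 + 6
32 + 4 + 2
30 + 8
30 + 6 + 2
30 + 4 + 4
28 + 10
28 + 8 + 2
28 + 6 + 4
…and 28 more, for 40 total.

40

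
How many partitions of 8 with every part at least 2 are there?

7

The partitions of 8 that satisfy the conditions:
8
6,2
5,3
4,4
4,2,2
3,3,2
2,2,2,2
That's 7 in total.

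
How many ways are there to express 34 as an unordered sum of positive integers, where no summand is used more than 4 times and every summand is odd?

Systematic enumeration (by largest part, then next-largest, …) yields 218.

218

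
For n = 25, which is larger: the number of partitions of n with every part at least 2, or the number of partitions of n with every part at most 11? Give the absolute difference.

1203

Partitions of 25 with every part at least 2: 383.
Partitions of 25 with every part at most 11: 1586.
|383 − 1586| = 1203.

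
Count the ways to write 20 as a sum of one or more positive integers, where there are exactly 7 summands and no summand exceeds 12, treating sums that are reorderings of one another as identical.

There are 80 such partitions.

80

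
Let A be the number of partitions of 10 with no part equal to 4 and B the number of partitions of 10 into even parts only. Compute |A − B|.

24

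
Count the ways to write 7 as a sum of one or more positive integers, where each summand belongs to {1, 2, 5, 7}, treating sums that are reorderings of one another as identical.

7

They are:
7
5, 2
5, 1, 1
2, 2, 2, 1
2, 2, 1, 1, 1
2, 1, 1, 1, 1, 1
1, 1, 1, 1, 1, 1, 1
That's 7 in total.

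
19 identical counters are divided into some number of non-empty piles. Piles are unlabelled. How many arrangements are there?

490

Enumerating by decreasing first part gives 490 partitions in all.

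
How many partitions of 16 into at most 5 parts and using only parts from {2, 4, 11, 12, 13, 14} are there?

5

The partitions of 16 that satisfy the conditions:
14+2
12+4
12+2+2
4+4+4+4
4+4+4+2+2
Counting gives 5.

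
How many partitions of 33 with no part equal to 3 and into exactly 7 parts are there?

There are 477 such partitions.

477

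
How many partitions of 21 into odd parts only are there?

There are 76 such partitions.

76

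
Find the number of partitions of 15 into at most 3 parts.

A partial list (first 12 by largest part):
15
1 + 14
2 + 13
1 + 1 + 13
3 + 12
1 + 2 + 12
4 + 11
1 + 3 + 11
2 + 2 + 11
5 + 10
1 + 4 + 10
2 + 3 + 10
…and 15 more, for 27 total.

27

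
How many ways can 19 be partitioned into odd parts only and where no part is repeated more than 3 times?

24

They are:
19
17 + 1 + 1
15 + 3 + 1
13 + 5 + 1
13 + 3 + 3
13 + 3 + 1 + 1 + 1
11 + 7 + 1
11 + 5 + 3
11 + 5 + 1 + 1 + 1
11 + 3 + 3 + 1 + 1
9 + 9 + 1
9 + 7 + 3
9 + 7 + 1 + 1 + 1
9 + 5 + 5
9 + 5 + 3 + 1 + 1
9 + 3 + 3 + 3 + 1
7 + 7 + 5
7 + 7 + 3 + 1 + 1
7 + 5 + 5 + 1 + 1
7 + 5 + 3 + 3 + 1
7 + 3 + 3 + 3 + 1 + 1 + 1
5 + 5 + 5 + 3 + 1
5 + 5 + 3 + 3 + 3
5 + 5 + 3 + 3 + 1 + 1 + 1
Counting gives 24.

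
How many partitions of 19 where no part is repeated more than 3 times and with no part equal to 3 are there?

Direct enumeration gives 134 partitions.

134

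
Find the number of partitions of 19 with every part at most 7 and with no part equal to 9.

There are 300 such partitions.

300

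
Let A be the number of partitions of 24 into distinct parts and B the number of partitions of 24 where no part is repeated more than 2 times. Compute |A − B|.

309

Partitions of 24 into distinct parts: 122.
Partitions of 24 where no part is repeated more than 2 times: 431.
|122 − 431| = 309.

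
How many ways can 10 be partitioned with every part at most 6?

35

There are too many to list fully; the first 12 (by largest part) are:
4 + 6
1 + 3 + 6
2 + 2 + 6
1 + 1 + 2 + 6
1 + 1 + 1 + 1 + 6
5 + 5
1 + 4 + 5
2 + 3 + 5
1 + 1 + 3 + 5
1 + 2 + 2 + 5
1 + 1 + 1 + 2 + 5
1 + 1 + 1 + 1 + 1 + 5
…and 23 more, for 35 total.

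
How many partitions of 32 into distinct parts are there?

Counting exhaustively, 390 partitions satisfy the conditions.

390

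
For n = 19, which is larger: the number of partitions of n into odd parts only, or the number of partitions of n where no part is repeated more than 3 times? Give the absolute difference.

Partitions of 19 into odd parts only: 54.
Partitions of 19 where no part is repeated more than 3 times: 258.
|54 − 258| = 204.

204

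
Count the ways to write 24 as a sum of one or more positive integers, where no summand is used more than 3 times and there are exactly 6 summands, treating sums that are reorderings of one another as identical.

169

Systematic enumeration (by largest part, then next-largest, …) yields 169.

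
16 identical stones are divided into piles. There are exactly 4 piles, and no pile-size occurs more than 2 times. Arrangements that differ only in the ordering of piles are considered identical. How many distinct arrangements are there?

A partial list (first 12 by largest part):
12, 2, 1, 1
11, 3, 1, 1
11, 2, 2, 1
10, 4, 1, 1
10, 3, 2, 1
9, 5, 1, 1
9, 4, 2, 1
9, 3, 3, 1
9, 3, 2, 2
8, 6, 1, 1
8, 5, 2, 1
8, 4, 3, 1
…and 17 more, for 29 total.

29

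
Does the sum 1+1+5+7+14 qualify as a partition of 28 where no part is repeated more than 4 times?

The parts sum to 28, and the condition 'no summand is used more than 4 times' holds.

Yes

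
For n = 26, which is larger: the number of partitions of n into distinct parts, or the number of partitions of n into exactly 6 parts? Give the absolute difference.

117

Partitions of 26 into distinct parts: 165.
Partitions of 26 into exactly 6 parts: 282.
|165 − 282| = 117.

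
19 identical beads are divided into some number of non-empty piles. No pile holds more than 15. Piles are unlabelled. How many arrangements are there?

483

Enumerating by decreasing first part gives 483 partitions in all.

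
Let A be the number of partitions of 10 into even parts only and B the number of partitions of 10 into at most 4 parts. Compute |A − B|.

Partitions of 10 into even parts only: 7.
Partitions of 10 into at most 4 parts: 23.
|7 − 23| = 16.

16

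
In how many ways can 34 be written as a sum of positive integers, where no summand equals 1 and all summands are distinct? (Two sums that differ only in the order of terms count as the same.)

273

Enumerating by decreasing first part gives 273 partitions in all.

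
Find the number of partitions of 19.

Direct enumeration gives 490 partitions.

490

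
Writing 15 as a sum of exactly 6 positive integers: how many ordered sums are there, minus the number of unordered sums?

1976

Ordered (compositions into 6 parts): C(14,5) = 2002.
Unordered (partitions into 6 parts): 26.
Difference: 2002 − 26 = 1976.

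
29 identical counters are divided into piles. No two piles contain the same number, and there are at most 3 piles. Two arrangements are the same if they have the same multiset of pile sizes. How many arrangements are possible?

71

Direct enumeration gives 71 partitions.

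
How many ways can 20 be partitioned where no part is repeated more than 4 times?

409

Enumerating by decreasing first part gives 409 partitions in all.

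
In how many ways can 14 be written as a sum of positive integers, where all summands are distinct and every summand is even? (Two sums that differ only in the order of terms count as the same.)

5

They are:
14
12+2
10+4
8+6
8+4+2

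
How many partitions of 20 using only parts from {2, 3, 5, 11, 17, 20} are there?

Enumerating:
20
17,3
11,5,2,2
11,3,3,3
11,3,2,2,2
5,5,5,5
5,5,5,3,2
5,5,3,3,2,2
5,5,2,2,2,2,2
5,3,3,3,3,3
5,3,3,3,2,2,2
5,3,2,2,2,2,2,2
3,3,3,3,3,3,2
3,3,3,3,2,2,2,2
3,3,2,2,2,2,2,2,2
2,2,2,2,2,2,2,2,2,2

16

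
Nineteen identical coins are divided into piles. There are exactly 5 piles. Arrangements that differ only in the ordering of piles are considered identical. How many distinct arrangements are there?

A partial list (first 12 by largest part):
15,1,1,1,1
14,2,1,1,1
13,3,1,1,1
13,2,2,1,1
12,4,1,1,1
12,3,2,1,1
12,2,2,2,1
11,5,1,1,1
11,4,2,1,1
11,3,3,1,1
11,3,2,2,1
11,2,2,2,2
…and 58 more, for 70 total.

70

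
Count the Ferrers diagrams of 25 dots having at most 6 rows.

612

Direct enumeration gives 612 partitions.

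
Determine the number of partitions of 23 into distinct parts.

104

Enumerating by decreasing first part gives 104 partitions in all.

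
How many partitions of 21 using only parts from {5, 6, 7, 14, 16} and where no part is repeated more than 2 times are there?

They are:
5, 16
7, 14

2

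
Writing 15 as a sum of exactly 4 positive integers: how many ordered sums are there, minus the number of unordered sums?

Compositions: C(14,3) = 364.
Partitions of 15 into exactly 4 parts: 27.
Difference: 364 − 27 = 337.

337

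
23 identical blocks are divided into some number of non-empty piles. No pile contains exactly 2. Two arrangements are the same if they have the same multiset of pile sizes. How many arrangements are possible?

463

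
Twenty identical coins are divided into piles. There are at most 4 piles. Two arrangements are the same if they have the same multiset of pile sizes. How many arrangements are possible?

108

A full systematic count gives 108.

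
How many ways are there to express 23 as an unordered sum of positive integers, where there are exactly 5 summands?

Systematic enumeration (by largest part, then next-largest, …) yields 141.

141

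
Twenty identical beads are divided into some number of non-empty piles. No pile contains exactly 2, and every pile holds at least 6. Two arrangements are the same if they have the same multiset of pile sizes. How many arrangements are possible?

Listing the qualifying partitions of 20:
20
6, 14
7, 13
8, 12
9, 11
10, 10
6, 6, 8
6, 7, 7

8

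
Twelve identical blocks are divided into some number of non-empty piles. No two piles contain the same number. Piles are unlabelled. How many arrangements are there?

15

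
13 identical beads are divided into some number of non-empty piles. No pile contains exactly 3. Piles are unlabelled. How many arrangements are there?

59

A partial list (first 12 by largest part):
13
1, 12
2, 11
1, 1, 11
1, 2, 10
1, 1, 1, 10
4, 9
2, 2, 9
1, 1, 2, 9
1, 1, 1, 1, 9
5, 8
1, 4, 8
…and 47 more, for 59 total.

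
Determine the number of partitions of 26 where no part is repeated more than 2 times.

617

There are 617 such partitions.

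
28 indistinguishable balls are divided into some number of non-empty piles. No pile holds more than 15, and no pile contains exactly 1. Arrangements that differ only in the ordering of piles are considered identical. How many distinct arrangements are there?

Direct enumeration gives 631 partitions.

631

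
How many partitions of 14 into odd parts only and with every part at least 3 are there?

4

Enumerating:
11,3
9,5
7,7
5,3,3,3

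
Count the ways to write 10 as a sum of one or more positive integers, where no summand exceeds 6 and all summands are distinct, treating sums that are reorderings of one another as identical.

The partitions of 10 that satisfy the conditions:
4, 6
1, 3, 6
1, 4, 5
2, 3, 5
1, 2, 3, 4
That's 5 in total.

5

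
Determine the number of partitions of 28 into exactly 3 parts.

A partial list (first 12 by largest part):
26+1+1
25+2+1
24+3+1
24+2+2
23+4+1
23+3+2
22+5+1
22+4+2
22+3+3
21+6+1
21+5+2
21+4+3
…and 53 more, for 65 total.

65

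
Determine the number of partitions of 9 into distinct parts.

8

The partitions of 9 that satisfy the conditions:
9
1 + 8
2 + 7
3 + 6
1 + 2 + 6
4 + 5
1 + 3 + 5
2 + 3 + 4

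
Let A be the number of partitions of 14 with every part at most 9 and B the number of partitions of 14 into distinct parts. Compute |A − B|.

101

Partitions of 14 with every part at most 9: 123.
Partitions of 14 into distinct parts: 22.
|123 − 22| = 101.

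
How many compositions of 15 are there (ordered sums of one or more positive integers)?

There are 14 gaps and each independently is a cut or not, giving 2^14 = 16384.

16384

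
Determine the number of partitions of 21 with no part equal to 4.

Direct enumeration gives 495 partitions.

495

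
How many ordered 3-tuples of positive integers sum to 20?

Place 2 bars in the 19 internal gaps of a row of 20 dots: C(19,2) = 171.

171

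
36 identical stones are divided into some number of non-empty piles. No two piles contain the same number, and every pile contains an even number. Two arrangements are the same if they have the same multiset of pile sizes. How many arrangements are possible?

There are too many to list fully; the first 12 (by largest part) are:
36
34+2
32+4
30+6
30+4+2
28+8
28+6+2
26+10
26+8+2
26+6+4
24+12
24+10+2
…and 34 more, for 46 total.

46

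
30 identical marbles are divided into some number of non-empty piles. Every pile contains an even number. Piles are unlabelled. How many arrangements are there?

176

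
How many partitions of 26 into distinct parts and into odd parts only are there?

12

Listing the qualifying partitions of 26:
1,25
3,23
5,21
7,19
9,17
1,3,5,17
11,15
1,3,7,15
1,3,9,13
1,5,7,13
1,5,9,11
3,5,7,11
That's 12 in total.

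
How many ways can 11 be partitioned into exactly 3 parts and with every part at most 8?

9

Enumerating:
1+2+8
1+3+7
2+2+7
1+4+6
2+3+6
1+5+5
2+4+5
3+3+5
3+4+4
Counting gives 9.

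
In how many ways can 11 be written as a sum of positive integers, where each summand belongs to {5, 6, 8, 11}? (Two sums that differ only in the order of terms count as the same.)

2

They are:
11
6+5
Counting gives 2.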